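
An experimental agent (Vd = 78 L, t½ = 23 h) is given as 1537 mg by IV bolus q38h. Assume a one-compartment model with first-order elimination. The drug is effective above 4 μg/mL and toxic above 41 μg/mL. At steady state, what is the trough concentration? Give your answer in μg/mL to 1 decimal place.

k = ln2/t½ = ln2/23 ≈ 0.030137 h⁻¹; fraction remaining f = e^(−kτ) = e^(−0.030137×38) ≈ 0.3182.
Each bolus raises the concentration by D/Vd = 1537/78 ≈ 19.705 μg/mL.
Steady-state trough Cmin,ss = C₀·f/(1−f) ≈ 19.705 × 0.3182/0.6818 ≈ 9.196 μg/mL.
Trough 9.2 μg/mL vs MEC 4 μg/mL: adequate.

9.2 μg/mL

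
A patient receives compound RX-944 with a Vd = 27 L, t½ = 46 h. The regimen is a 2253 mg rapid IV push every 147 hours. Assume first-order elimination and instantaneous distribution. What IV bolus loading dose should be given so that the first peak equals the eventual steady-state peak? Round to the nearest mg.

f = (1/2)^(147/46) ≈ 0.109147; accumulation ratio R = 1/(1−f) ≈ 1.12252.
Loading dose to hit Cmax,ss on first dose: D_load = D_maint·R ≈ 2253 × 1.12252 ≈ 2529.04 mg.

2529 mg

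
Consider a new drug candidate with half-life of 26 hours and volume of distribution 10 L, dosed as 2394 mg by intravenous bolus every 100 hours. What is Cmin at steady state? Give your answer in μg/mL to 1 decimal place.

17.9 μg/mL

Over one 100-h interval, 100/26 ≈ 3.8462 half-lives elapse, leaving f ≈ 0.0695 of each dose.
At steady state, accumulation factor R = 1/(1 − e^(−kτ)) ≈ 1.0747.
Single-dose peak C₀ = D/Vd = 2394/10 ≈ 239.400 μg/mL.
Steady-state peak Cmax,ss = C₀·R ≈ 239.400 × 1.0747 ≈ 257.283 μg/mL.
Steady-state trough Cmin,ss = Cmax,ss·f ≈ 257.283 × 0.0695 ≈ 17.881 μg/mL.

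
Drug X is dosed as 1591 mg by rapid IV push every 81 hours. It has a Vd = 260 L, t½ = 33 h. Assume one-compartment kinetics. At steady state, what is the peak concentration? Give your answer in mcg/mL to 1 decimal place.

7.5 mcg/mL

k = ln2/t½ = ln2/33 ≈ 0.021004 h⁻¹; fraction remaining f = e^(−kτ) = e^(−0.021004×81) ≈ 0.1824.
At steady state, accumulation factor R = 1/(1 − e^(−kτ)) ≈ 1.2231.
Each bolus raises the concentration by D/Vd = 1591/260 ≈ 6.119 mcg/mL.
Steady-state peak Cmax,ss = C₀·R ≈ 6.119 × 1.2231 ≈ 7.484 mcg/mL.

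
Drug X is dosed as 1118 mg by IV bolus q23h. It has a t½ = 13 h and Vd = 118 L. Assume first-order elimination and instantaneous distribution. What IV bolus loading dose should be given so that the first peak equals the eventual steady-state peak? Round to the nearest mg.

1582 mg

f = (1/2)^(23/13) ≈ 0.293365; accumulation ratio R = 1/(1−f) ≈ 1.41516.
Loading dose to hit Cmax,ss on first dose: D_load = D_maint·R ≈ 1118 × 1.41516 ≈ 1582.15 mg.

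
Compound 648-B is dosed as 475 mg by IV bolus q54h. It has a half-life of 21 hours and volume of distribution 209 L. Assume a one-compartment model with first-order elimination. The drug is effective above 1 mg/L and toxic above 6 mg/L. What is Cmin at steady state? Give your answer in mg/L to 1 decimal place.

0.5 mg/L

k = ln2/t½ = ln2/21 ≈ 0.033007 h⁻¹; fraction remaining f = e^(−kτ) = e^(−0.033007×54) ≈ 0.1682.
At steady state, accumulation factor R = 1/(1 − e^(−kτ)) ≈ 1.2022.
Single-dose peak C₀ = D/Vd = 475/209 ≈ 2.273 mg/L.
Cmax,ss = C₀/(1 − f) ≈ 2.273/0.8318 ≈ 2.733 mg/L.
One interval later, Cmin,ss = Cmax,ss·e^(−kτ) ≈ 2.733 × 0.1682 ≈ 0.460 mg/L.
Trough 0.5 mg/L vs MEC 1 mg/L: subtherapeutic.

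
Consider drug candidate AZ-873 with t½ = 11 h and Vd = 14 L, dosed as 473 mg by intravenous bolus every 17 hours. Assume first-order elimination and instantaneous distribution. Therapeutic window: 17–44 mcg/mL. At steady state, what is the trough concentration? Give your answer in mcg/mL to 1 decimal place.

17.6 mcg/mL

k = ln2/t½ = ln2/11 ≈ 0.063013 h⁻¹; fraction remaining f = e^(−kτ) = e^(−0.063013×17) ≈ 0.3426.
Accumulation ratio R = 1/(1 − f) ≈ 1/0.6574 ≈ 1.5211.
Single-dose peak C₀ = D/Vd = 473/14 ≈ 33.786 mcg/mL.
Steady-state peak Cmax,ss = C₀·R ≈ 33.786 × 1.5211 ≈ 51.392 mcg/mL.
One interval later, Cmin,ss = Cmax,ss·e^(−kτ) ≈ 51.392 × 0.3426 ≈ 17.607 mcg/mL.
Trough 17.6 mcg/mL vs MEC 17 mcg/mL: adequate.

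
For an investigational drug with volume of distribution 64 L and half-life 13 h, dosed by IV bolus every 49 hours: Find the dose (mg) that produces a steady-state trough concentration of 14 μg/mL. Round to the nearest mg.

τ/t½ = 49/13 ≈ 3.7692, so f = (1/2)^(49/13) ≈ 0.073341.
Cmin,ss = (D/Vd)·f/(1−f), so D = Cmin,ss·Vd·(1−f)/f.
D = 14 × 64 × (1−f)/f ≈ 14 × 64 × 12.63494 ≈ 11320.91 mg.

11321 mg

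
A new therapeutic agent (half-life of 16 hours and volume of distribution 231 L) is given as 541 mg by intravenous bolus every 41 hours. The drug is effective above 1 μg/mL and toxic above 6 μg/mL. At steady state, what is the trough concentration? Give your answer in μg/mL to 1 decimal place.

0.5 μg/mL

k = ln2/t½ = ln2/16 ≈ 0.043322 h⁻¹; fraction remaining f = e^(−kτ) = e^(−0.043322×41) ≈ 0.1693.
At steady state, accumulation factor R = 1/(1 − e^(−kτ)) ≈ 1.2038.
Single-dose peak C₀ = D/Vd = 541/231 ≈ 2.342 μg/mL.
Cmax,ss = C₀/(1 − f) ≈ 2.342/0.8307 ≈ 2.819 μg/mL.
One interval later, Cmin,ss = Cmax,ss·e^(−kτ) ≈ 2.819 × 0.1693 ≈ 0.477 μg/mL.
Trough 0.5 μg/mL vs MEC 1 μg/mL: subtherapeutic.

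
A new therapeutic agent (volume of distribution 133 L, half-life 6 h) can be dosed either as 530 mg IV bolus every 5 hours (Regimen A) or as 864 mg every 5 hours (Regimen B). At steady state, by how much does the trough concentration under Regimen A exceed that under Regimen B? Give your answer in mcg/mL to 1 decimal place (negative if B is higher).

-3.2 mcg/mL

Regimen A: f = (1/2)^(5/6) ≈ 0.5612; Cmin,ss = (530/133)·f/(1−f) ≈ 5.097 mcg/mL.
Regimen B: f = (1/2)^(5/6) ≈ 0.5612; Cmin,ss = (864/133)·f/(1−f) ≈ 8.308 mcg/mL.
Difference ≈ 5.097 − 8.308 ≈ -3.211 mcg/mL.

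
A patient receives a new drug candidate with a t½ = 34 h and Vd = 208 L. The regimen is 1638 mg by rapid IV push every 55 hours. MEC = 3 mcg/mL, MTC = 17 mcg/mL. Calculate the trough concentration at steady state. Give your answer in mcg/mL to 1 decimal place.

Over one 55-h interval, 55/34 ≈ 1.6176 half-lives elapse, leaving f ≈ 0.3259 of each dose.
At steady state, accumulation factor R = 1/(1 − e^(−kτ)) ≈ 1.4835.
Single-dose peak C₀ = D/Vd = 1638/208 ≈ 7.875 mcg/mL.
Cmax,ss = C₀/(1 − f) ≈ 7.875/0.6741 ≈ 11.682 mcg/mL.
One interval later, Cmin,ss = Cmax,ss·e^(−kτ) ≈ 11.682 × 0.3259 ≈ 3.807 mcg/mL.
Trough 3.8 mcg/mL vs MEC 3 mcg/mL: adequate.

3.8 mcg/mL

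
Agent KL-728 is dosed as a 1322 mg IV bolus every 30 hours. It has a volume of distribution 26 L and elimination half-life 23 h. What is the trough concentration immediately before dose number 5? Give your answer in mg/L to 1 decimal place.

33.7 mg/L

f = (1/2)^(τ/t½) = (1/2)^(30/23) ≈ 0.4049.
C₀ = D/Vd = 1322/26 ≈ 50.846 mg/L.
Before the 5th dose, 4 doses have been given. Superposition: Cmin = C₀·(f + f² + … + f^4).
≈ 50.846 × (0.4049 + 0.1639 + 0.0664 + 0.0269) ≈ 50.846 × 0.6621 ≈ 33.665 mg/L.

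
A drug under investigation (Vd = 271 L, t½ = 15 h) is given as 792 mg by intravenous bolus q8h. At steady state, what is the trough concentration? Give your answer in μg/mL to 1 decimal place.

6.5 μg/mL

Over one 8-h interval, 8/15 ≈ 0.53333 half-lives elapse, leaving f ≈ 0.6910 of each dose.
Single-dose peak C₀ = D/Vd = 792/271 ≈ 2.923 μg/mL.
Steady-state trough Cmin,ss = C₀·f/(1−f) ≈ 2.923 × 0.6910/0.3090 ≈ 6.537 μg/mL.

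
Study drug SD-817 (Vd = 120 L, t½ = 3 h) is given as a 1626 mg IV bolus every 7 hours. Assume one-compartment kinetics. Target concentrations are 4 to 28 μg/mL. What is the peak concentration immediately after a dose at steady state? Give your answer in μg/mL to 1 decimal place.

16.9 μg/mL

τ/t½ = 7/3 ≈ 2.3333, so fraction remaining f = (1/2)^(7/3) ≈ 0.1984.
Accumulation ratio R = 1/(1 − f) ≈ 1/0.8016 ≈ 1.2475.
Single-dose peak C₀ = D/Vd = 1626/120 ≈ 13.550 μg/mL.
Cmax,ss = C₀/(1 − f) ≈ 13.550/0.8016 ≈ 16.904 μg/mL.
Peak 16.9 μg/mL vs MTC 28 μg/mL: below toxic threshold.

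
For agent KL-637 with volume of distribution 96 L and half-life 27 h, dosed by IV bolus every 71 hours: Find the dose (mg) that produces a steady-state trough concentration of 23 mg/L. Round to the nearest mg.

τ/t½ = 71/27 ≈ 2.6296, so f = (1/2)^(71/27) ≈ 0.161586.
Cmin,ss = (D/Vd)·f/(1−f), so D = Cmin,ss·Vd·(1−f)/f.
D = 23 × 96 × (1−f)/f ≈ 23 × 96 × 5.18865 ≈ 11456.54 mg.

11457 mg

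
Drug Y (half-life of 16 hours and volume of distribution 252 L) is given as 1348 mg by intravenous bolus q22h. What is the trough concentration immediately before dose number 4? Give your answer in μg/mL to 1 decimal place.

3.2 μg/mL

f = (1/2)^(τ/t½) = (1/2)^(22/16) ≈ 0.3856.
C₀ = D/Vd = 1348/252 ≈ 5.349 μg/mL.
Before the 4th dose, 3 doses have been given. Superposition: Cmin = C₀·(f + f² + … + f^3).
≈ 5.349 × (0.3856 + 0.1487 + 0.0573) ≈ 5.349 × 0.5916 ≈ 3.164 μg/mL.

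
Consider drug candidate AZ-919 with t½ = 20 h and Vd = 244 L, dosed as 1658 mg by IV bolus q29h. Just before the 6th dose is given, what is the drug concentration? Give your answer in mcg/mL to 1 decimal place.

f = (1/2)^(τ/t½) = (1/2)^(29/20) ≈ 0.3660.
C₀ = D/Vd = 1658/244 ≈ 6.795 mcg/mL.
Before the 6th dose, 5 doses have been given. Superposition: Cmin = C₀·(f + f² + … + f^5).
≈ 6.795 × (0.3660 + 0.1340 + 0.0490 + 0.0179 + 0.0066) ≈ 6.795 × 0.5735 ≈ 3.897 mcg/mL.

3.9 mcg/mL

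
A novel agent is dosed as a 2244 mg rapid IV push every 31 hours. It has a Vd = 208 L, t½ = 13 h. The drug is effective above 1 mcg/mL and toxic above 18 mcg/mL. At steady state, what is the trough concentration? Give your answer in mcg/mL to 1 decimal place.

Over one 31-h interval, 31/13 ≈ 2.3846 half-lives elapse, leaving f ≈ 0.1915 of each dose.
Single-dose peak C₀ = D/Vd = 2244/208 ≈ 10.788 mcg/mL.
Steady-state trough Cmin,ss = C₀·f/(1−f) ≈ 10.788 × 0.1915/0.8085 ≈ 2.555 mcg/mL.
Trough 2.6 mcg/mL vs MEC 1 mcg/mL: adequate.

2.6 mcg/mL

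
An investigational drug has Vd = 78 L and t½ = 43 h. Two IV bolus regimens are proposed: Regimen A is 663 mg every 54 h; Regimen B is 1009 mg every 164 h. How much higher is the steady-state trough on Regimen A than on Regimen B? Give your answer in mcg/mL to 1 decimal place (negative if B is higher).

5.1 mcg/mL

Regimen A: f = (1/2)^(54/43) ≈ 0.4188; Cmin,ss = (663/78)·f/(1−f) ≈ 6.125 mcg/mL.
Regimen B: f = (1/2)^(164/43) ≈ 0.0711; Cmin,ss = (1009/78)·f/(1−f) ≈ 0.990 mcg/mL.
Difference ≈ 6.125 − 0.990 ≈ 5.135 mcg/mL.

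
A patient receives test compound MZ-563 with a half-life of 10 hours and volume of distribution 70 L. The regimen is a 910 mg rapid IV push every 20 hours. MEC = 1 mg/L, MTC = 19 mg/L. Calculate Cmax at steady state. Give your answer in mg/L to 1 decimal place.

The dosing interval is 2 half-lives, so f = 2^(−2) = 0.25.
At steady state, R = 1/(1 − 0.25) = 4/3.
Single-dose peak C₀ = D/Vd = 910/70 = 13 mg/L.
Steady-state peak Cmax,ss = C₀·R = 13 × 4/3 ≈ 17.333 mg/L.
Peak 17.3 mg/L vs MTC 19 mg/L: below toxic threshold.

17.3 mg/L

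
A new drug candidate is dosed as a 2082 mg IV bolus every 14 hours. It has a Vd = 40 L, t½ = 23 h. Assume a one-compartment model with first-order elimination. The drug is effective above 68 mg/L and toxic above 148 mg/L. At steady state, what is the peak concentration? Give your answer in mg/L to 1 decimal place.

Over one 14-h interval, 14/23 ≈ 0.6087 half-lives elapse, leaving f ≈ 0.6558 of each dose.
Accumulation ratio R = 1/(1 − f) ≈ 1/0.3442 ≈ 2.9053.
Single-dose peak C₀ = D/Vd = 2082/40 ≈ 52.050 mg/L.
Steady-state peak Cmax,ss = C₀·R ≈ 52.050 × 2.9053 ≈ 151.221 mg/L.
Peak 151.2 mg/L vs MTC 148 mg/L: exceeds toxic threshold.

151.2 mg/L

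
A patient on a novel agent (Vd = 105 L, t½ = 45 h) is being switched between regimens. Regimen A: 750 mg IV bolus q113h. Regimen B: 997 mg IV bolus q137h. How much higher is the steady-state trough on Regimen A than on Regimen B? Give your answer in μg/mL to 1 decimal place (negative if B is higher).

0.2 μg/mL

Regimen A: f = (1/2)^(113/45) ≈ 0.1754; Cmin,ss = (750/105)·f/(1−f) ≈ 1.519 μg/mL.
Regimen B: f = (1/2)^(137/45) ≈ 0.1212; Cmin,ss = (997/105)·f/(1−f) ≈ 1.310 μg/mL.
Difference ≈ 1.519 − 1.310 ≈ 0.209 μg/mL.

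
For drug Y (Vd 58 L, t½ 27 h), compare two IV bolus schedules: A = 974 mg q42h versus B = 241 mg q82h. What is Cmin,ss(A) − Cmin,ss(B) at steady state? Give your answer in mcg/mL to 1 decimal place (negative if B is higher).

Regimen A: f = (1/2)^(42/27) ≈ 0.3402; Cmin,ss = (974/58)·f/(1−f) ≈ 8.659 mcg/mL.
Regimen B: f = (1/2)^(82/27) ≈ 0.1218; Cmin,ss = (241/58)·f/(1−f) ≈ 0.576 mcg/mL.
Difference ≈ 8.659 − 0.576 ≈ 8.083 mcg/mL.

8.1 mcg/mL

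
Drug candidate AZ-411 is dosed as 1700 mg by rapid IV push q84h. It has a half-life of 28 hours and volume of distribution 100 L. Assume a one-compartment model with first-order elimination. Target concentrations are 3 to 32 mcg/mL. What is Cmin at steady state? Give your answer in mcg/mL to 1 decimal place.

τ = 84 h = 3 half-lives, so f = (1/2)^3 = 0.125.
At steady state, R = 1/(1 − 0.125) = 8/7.
Single-dose peak C₀ = D/Vd = 1700/100 = 17 mcg/mL.
Steady-state peak Cmax,ss = C₀·R = 17 × 8/7 ≈ 19.429 mcg/mL.
Steady-state trough Cmin,ss = Cmax,ss·f ≈ 19.429 × 0.125 ≈ 2.429 mcg/mL.
Trough 2.4 mcg/mL vs MEC 3 mcg/mL: subtherapeutic.

2.4 mcg/mL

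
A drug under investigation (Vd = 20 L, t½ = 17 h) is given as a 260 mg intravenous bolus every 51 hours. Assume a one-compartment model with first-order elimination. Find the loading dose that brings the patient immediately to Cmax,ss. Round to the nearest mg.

f = (1/2)^(51/17) ≈ 0.125000; accumulation ratio R = 1/(1−f) ≈ 1.14286.
Loading dose to hit Cmax,ss on first dose: D_load = D_maint·R ≈ 260 × 1.14286 ≈ 297.14 mg.

297 mg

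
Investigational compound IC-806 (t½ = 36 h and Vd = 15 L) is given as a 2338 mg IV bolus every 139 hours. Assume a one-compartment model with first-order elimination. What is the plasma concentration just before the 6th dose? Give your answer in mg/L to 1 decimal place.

f = (1/2)^(τ/t½) = (1/2)^(139/36) ≈ 0.0688.
C₀ = D/Vd = 2338/15 ≈ 155.867 mg/L.
Before the 6th dose, 5 doses have been given. Superposition: Cmin = C₀·(f + f² + … + f^5).
≈ 155.867 × (0.0688 + 0.0047 + 0.0003 + 0.0000 + 0.0000) ≈ 155.867 × 0.0738 ≈ 11.503 mg/L.

11.5 mg/L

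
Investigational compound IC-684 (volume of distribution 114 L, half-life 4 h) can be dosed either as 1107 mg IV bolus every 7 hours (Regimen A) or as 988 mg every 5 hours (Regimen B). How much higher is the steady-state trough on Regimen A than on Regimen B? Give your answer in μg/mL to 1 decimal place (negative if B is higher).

Regimen A: f = (1/2)^(7/4) ≈ 0.2973; Cmin,ss = (1107/114)·f/(1−f) ≈ 4.108 μg/mL.
Regimen B: f = (1/2)^(5/4) ≈ 0.4204; Cmin,ss = (988/114)·f/(1−f) ≈ 6.286 μg/mL.
Difference ≈ 4.108 − 6.286 ≈ -2.178 μg/mL.

-2.2 μg/mL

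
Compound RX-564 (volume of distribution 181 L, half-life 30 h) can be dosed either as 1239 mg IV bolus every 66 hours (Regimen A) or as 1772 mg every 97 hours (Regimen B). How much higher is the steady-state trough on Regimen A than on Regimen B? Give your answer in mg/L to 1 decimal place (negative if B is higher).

Regimen A: f = (1/2)^(66/30) ≈ 0.2176; Cmin,ss = (1239/181)·f/(1−f) ≈ 1.904 mg/L.
Regimen B: f = (1/2)^(97/30) ≈ 0.1063; Cmin,ss = (1772/181)·f/(1−f) ≈ 1.164 mg/L.
Difference ≈ 1.904 − 1.164 ≈ 0.740 mg/L.

0.7 mg/L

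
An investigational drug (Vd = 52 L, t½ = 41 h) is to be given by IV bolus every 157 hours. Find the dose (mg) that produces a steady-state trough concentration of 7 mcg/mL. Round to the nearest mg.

τ/t½ = 157/41 ≈ 3.8293, so f = (1/2)^(157/41) ≈ 0.070352.
Cmin,ss = (D/Vd)·f/(1−f), so D = Cmin,ss·Vd·(1−f)/f.
D = 7 × 52 × (1−f)/f ≈ 7 × 52 × 13.21424 ≈ 4809.98 mg.

4810 mg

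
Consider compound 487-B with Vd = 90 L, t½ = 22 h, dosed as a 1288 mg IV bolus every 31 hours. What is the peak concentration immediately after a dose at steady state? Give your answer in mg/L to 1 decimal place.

23.0 mg/L

τ/t½ = 31/22 ≈ 1.4091, so fraction remaining f = (1/2)^(31/22) ≈ 0.3765.
Accumulation ratio R = 1/(1 − f) ≈ 1/0.6235 ≈ 1.6038.
Each bolus raises the concentration by D/Vd = 1288/90 ≈ 14.311 mg/L.
Cmax,ss = C₀/(1 − f) ≈ 14.311/0.6235 ≈ 22.953 mg/L.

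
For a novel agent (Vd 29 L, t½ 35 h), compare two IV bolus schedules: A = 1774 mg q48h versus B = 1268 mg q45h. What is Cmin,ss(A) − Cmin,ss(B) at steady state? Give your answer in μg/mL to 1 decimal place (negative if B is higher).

Regimen A: f = (1/2)^(48/35) ≈ 0.3865; Cmin,ss = (1774/29)·f/(1−f) ≈ 38.538 μg/mL.
Regimen B: f = (1/2)^(45/35) ≈ 0.4102; Cmin,ss = (1268/29)·f/(1−f) ≈ 30.410 μg/mL.
Difference ≈ 38.538 − 30.410 ≈ 8.128 μg/mL.

8.1 μg/mL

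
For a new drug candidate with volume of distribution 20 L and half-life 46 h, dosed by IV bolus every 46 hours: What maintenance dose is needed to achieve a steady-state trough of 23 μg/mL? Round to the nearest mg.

τ/t½ = 46/46 ≈ 1, so f = (1/2)^(46/46) ≈ 0.500000.
Cmin,ss = (D/Vd)·f/(1−f), so D = Cmin,ss·Vd·(1−f)/f.
D = 23 × 20 × (1−f)/f ≈ 23 × 20 × 1.00000 ≈ 460.00 mg.

460 mg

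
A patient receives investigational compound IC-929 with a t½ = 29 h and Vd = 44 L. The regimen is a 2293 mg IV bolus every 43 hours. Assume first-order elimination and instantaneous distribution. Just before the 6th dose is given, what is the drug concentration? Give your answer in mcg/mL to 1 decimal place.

f = (1/2)^(τ/t½) = (1/2)^(43/29) ≈ 0.3578.
C₀ = D/Vd = 2293/44 ≈ 52.114 mcg/mL.
Before the 6th dose, 5 doses have been given. Superposition: Cmin = C₀·(f + f² + … + f^5).
≈ 52.114 × (0.3578 + 0.1280 + 0.0458 + 0.0164 + 0.0059) ≈ 52.114 × 0.5539 ≈ 28.866 mcg/mL.

28.9 mcg/mL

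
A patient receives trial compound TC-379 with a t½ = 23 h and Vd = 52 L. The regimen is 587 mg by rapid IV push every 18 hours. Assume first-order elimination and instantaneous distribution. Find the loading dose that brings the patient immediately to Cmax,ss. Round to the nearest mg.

1402 mg

f = (1/2)^(18/23) ≈ 0.581315; accumulation ratio R = 1/(1−f) ≈ 2.38843.
Loading dose to hit Cmax,ss on first dose: D_load = D_maint·R ≈ 587 × 2.38843 ≈ 1402.01 mg.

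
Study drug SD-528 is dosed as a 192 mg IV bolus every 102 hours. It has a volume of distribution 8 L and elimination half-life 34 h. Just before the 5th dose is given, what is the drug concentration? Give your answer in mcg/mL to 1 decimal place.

f = (1/2)^(τ/t½) = (1/2)^(102/34) ≈ 0.1250.
C₀ = D/Vd = 192/8 ≈ 24.000 mcg/mL.
Before the 5th dose, 4 doses have been given. Superposition: Cmin = C₀·(f + f² + … + f^4).
≈ 24.000 × (0.1250 + 0.0156 + 0.0020 + 0.0002) ≈ 24.000 × 0.1428 ≈ 3.427 mcg/mL.

3.4 mcg/mL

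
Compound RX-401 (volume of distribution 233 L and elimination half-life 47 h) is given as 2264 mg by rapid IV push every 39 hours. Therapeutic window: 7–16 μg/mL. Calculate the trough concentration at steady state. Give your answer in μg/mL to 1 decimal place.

12.5 μg/mL

k = ln2/t½ = ln2/47 ≈ 0.014748 h⁻¹; fraction remaining f = e^(−kτ) = e^(−0.014748×39) ≈ 0.5626.
Accumulation ratio R = 1/(1 − f) ≈ 1/0.4374 ≈ 2.2862.
Each bolus raises the concentration by D/Vd = 2264/233 ≈ 9.717 μg/mL.
Cmax,ss = C₀/(1 − f) ≈ 9.717/0.4374 ≈ 22.215 μg/mL.
Steady-state trough Cmin,ss = Cmax,ss·f ≈ 22.215 × 0.5626 ≈ 12.498 μg/mL.
Trough 12.5 μg/mL vs MEC 7 μg/mL: adequate.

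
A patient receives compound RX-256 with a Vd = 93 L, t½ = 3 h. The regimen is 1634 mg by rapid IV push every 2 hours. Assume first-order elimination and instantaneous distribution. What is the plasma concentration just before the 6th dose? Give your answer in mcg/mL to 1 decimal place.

26.9 mcg/mL

f = (1/2)^(τ/t½) = (1/2)^(2/3) ≈ 0.6300.
C₀ = D/Vd = 1634/93 ≈ 17.570 mcg/mL.
Before the 6th dose, 5 doses have been given. Superposition: Cmin = C₀·(f + f² + … + f^5).
≈ 17.570 × (0.6300 + 0.3969 + 0.2500 + 0.1575 + 0.0992) ≈ 17.570 × 1.5336 ≈ 26.945 mcg/mL.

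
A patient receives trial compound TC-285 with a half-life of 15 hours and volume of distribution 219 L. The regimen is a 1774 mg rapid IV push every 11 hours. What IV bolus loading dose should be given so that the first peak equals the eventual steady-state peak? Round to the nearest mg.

f = (1/2)^(11/15) ≈ 0.601513; accumulation ratio R = 1/(1−f) ≈ 2.50949.
Loading dose to hit Cmax,ss on first dose: D_load = D_maint·R ≈ 1774 × 2.50949 ≈ 4451.84 mg.

4452 mg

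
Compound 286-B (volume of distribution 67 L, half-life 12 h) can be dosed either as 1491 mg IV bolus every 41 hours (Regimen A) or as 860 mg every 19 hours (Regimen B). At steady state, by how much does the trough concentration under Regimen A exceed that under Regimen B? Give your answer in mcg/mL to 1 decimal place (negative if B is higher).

-4.1 mcg/mL

Regimen A: f = (1/2)^(41/12) ≈ 0.0936; Cmin,ss = (1491/67)·f/(1−f) ≈ 2.298 mcg/mL.
Regimen B: f = (1/2)^(19/12) ≈ 0.3337; Cmin,ss = (860/67)·f/(1−f) ≈ 6.429 mcg/mL.
Difference ≈ 2.298 − 6.429 ≈ -4.131 mcg/mL.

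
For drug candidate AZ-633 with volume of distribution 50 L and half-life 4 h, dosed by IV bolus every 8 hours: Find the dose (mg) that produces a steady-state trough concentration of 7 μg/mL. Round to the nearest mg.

1050 mg

τ/t½ = 8/4 ≈ 2, so f = (1/2)^(8/4) ≈ 0.250000.
Cmin,ss = (D/Vd)·f/(1−f), so D = Cmin,ss·Vd·(1−f)/f.
D = 7 × 50 × (1−f)/f ≈ 7 × 50 × 3.00000 ≈ 1050.00 mg.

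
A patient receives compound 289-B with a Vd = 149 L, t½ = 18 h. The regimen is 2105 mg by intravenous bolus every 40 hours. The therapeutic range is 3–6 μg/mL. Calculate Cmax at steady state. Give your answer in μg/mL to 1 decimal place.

k = ln2/t½ = ln2/18 ≈ 0.038508 h⁻¹; fraction remaining f = e^(−kτ) = e^(−0.038508×40) ≈ 0.2143.
At steady state, accumulation factor R = 1/(1 − e^(−kτ)) ≈ 1.2728.
Single-dose peak C₀ = D/Vd = 2105/149 ≈ 14.128 μg/mL.
Cmax,ss = C₀/(1 − f) ≈ 14.128/0.7857 ≈ 17.981 μg/mL.
Peak 18.0 μg/mL vs MTC 6 μg/mL: exceeds toxic threshold.

18.0 μg/mL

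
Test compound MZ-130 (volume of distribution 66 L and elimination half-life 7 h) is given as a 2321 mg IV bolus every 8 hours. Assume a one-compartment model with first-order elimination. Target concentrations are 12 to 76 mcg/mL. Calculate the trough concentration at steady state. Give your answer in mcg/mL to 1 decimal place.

τ/t½ = 8/7 ≈ 1.1429, so fraction remaining f = (1/2)^(8/7) ≈ 0.4529.
At steady state, accumulation factor R = 1/(1 − e^(−kτ)) ≈ 1.8278.
Single-dose peak C₀ = D/Vd = 2321/66 ≈ 35.167 mcg/mL.
Cmax,ss = C₀/(1 − f) ≈ 35.167/0.5471 ≈ 64.279 mcg/mL.
Steady-state trough Cmin,ss = Cmax,ss·f ≈ 64.279 × 0.4529 ≈ 29.112 mcg/mL.
Trough 29.1 mcg/mL vs MEC 12 mcg/mL: adequate.

29.1 mcg/mL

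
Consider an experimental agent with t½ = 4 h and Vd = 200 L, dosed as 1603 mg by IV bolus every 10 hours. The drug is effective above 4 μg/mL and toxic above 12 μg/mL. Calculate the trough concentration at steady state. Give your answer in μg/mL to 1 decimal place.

1.7 μg/mL

k = ln2/t½ = ln2/4 ≈ 0.173287 h⁻¹; fraction remaining f = e^(−kτ) = e^(−0.173287×10) ≈ 0.1768.
Single-dose peak C₀ = D/Vd = 1603/200 ≈ 8.015 μg/mL.
Steady-state trough Cmin,ss = C₀·f/(1−f) ≈ 8.015 × 0.1768/0.8232 ≈ 1.721 μg/mL.
Trough 1.7 μg/mL vs MEC 4 μg/mL: subtherapeutic.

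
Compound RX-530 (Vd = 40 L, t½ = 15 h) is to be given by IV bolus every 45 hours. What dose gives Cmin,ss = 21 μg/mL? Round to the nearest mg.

5880 mg

τ/t½ = 45/15 ≈ 3, so f = (1/2)^(45/15) ≈ 0.125000.
Cmin,ss = (D/Vd)·f/(1−f), so D = Cmin,ss·Vd·(1−f)/f.
D = 21 × 40 × (1−f)/f ≈ 21 × 40 × 7.00000 ≈ 5880.00 mg.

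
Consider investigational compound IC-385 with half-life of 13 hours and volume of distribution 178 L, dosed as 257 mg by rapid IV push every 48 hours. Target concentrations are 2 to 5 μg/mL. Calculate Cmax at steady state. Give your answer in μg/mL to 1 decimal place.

Over one 48-h interval, 48/13 ≈ 3.6923 half-lives elapse, leaving f ≈ 0.0774 of each dose.
Accumulation ratio R = 1/(1 − f) ≈ 1/0.9226 ≈ 1.0839.
Single-dose peak C₀ = D/Vd = 257/178 ≈ 1.444 μg/mL.
Cmax,ss = C₀/(1 − f) ≈ 1.444/0.9226 ≈ 1.565 μg/mL.
Peak 1.6 μg/mL vs MTC 5 μg/mL: below toxic threshold.

1.6 μg/mL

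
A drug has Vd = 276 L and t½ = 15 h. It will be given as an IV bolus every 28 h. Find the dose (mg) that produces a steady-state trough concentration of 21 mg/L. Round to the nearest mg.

15341 mg

τ/t½ = 28/15 ≈ 1.8667, so f = (1/2)^(28/15) ≈ 0.274206.
Cmin,ss = (D/Vd)·f/(1−f), so D = Cmin,ss·Vd·(1−f)/f.
D = 21 × 276 × (1−f)/f ≈ 21 × 276 × 2.64689 ≈ 15341.37 mg.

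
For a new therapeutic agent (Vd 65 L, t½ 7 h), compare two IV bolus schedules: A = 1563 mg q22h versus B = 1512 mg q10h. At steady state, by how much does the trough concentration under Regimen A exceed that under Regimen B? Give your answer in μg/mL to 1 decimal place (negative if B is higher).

-10.7 μg/mL

Regimen A: f = (1/2)^(22/7) ≈ 0.1132; Cmin,ss = (1563/65)·f/(1−f) ≈ 3.069 μg/mL.
Regimen B: f = (1/2)^(10/7) ≈ 0.3715; Cmin,ss = (1512/65)·f/(1−f) ≈ 13.750 μg/mL.
Difference ≈ 3.069 − 13.750 ≈ -10.681 μg/mL.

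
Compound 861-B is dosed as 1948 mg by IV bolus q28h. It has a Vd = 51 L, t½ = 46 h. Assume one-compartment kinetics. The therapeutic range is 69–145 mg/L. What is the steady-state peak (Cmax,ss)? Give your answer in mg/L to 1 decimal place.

111.0 mg/L

k = ln2/t½ = ln2/46 ≈ 0.015068 h⁻¹; fraction remaining f = e^(−kτ) = e^(−0.015068×28) ≈ 0.6558.
At steady state, accumulation factor R = 1/(1 − e^(−kτ)) ≈ 2.9053.
Each bolus raises the concentration by D/Vd = 1948/51 ≈ 38.196 mg/L.
Steady-state peak Cmax,ss = C₀·R ≈ 38.196 × 2.9053 ≈ 110.971 mg/L.
Peak 111.0 mg/L vs MTC 145 mg/L: below toxic threshold.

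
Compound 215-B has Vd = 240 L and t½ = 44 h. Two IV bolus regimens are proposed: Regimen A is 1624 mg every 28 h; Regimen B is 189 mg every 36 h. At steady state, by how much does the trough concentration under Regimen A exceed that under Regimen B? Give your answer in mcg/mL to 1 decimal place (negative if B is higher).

Regimen A: f = (1/2)^(28/44) ≈ 0.6433; Cmin,ss = (1624/240)·f/(1−f) ≈ 12.204 mcg/mL.
Regimen B: f = (1/2)^(36/44) ≈ 0.5672; Cmin,ss = (189/240)·f/(1−f) ≈ 1.032 mcg/mL.
Difference ≈ 12.204 − 1.032 ≈ 11.172 mcg/mL.

11.2 mcg/mL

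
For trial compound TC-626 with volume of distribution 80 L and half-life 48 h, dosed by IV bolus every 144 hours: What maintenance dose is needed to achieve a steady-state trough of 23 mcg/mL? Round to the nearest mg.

12880 mg

τ/t½ = 144/48 ≈ 3, so f = (1/2)^(144/48) ≈ 0.125000.
Cmin,ss = (D/Vd)·f/(1−f), so D = Cmin,ss·Vd·(1−f)/f.
D = 23 × 80 × (1−f)/f ≈ 23 × 80 × 7.00000 ≈ 12880.00 mg.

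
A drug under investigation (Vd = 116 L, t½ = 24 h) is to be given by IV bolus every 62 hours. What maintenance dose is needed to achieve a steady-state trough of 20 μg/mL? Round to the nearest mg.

11584 mg

τ/t½ = 62/24 ≈ 2.5833, so f = (1/2)^(62/24) ≈ 0.166855.
Cmin,ss = (D/Vd)·f/(1−f), so D = Cmin,ss·Vd·(1−f)/f.
D = 20 × 116 × (1−f)/f ≈ 20 × 116 × 4.99323 ≈ 11584.29 mg.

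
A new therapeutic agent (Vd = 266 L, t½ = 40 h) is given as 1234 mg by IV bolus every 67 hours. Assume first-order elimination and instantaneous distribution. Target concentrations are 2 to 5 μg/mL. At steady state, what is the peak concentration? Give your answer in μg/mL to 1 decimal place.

Over one 67-h interval, 67/40 ≈ 1.675 half-lives elapse, leaving f ≈ 0.3132 of each dose.
Accumulation ratio R = 1/(1 − f) ≈ 1/0.6868 ≈ 1.4560.
Each bolus raises the concentration by D/Vd = 1234/266 ≈ 4.639 μg/mL.
Cmax,ss = C₀/(1 − f) ≈ 4.639/0.6868 ≈ 6.755 μg/mL.
Peak 6.8 μg/mL vs MTC 5 μg/mL: exceeds toxic threshold.

6.8 μg/mL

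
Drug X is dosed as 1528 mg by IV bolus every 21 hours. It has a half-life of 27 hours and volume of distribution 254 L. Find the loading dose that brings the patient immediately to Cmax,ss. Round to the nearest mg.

3667 mg

f = (1/2)^(21/27) ≈ 0.583265; accumulation ratio R = 1/(1−f) ≈ 2.39961.
Loading dose to hit Cmax,ss on first dose: D_load = D_maint·R ≈ 1528 × 2.39961 ≈ 3666.60 mg.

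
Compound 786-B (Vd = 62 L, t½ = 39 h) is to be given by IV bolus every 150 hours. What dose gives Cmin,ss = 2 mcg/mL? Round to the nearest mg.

1659 mg

τ/t½ = 150/39 ≈ 3.8462, so f = (1/2)^(150/39) ≈ 0.069533.
Cmin,ss = (D/Vd)·f/(1−f), so D = Cmin,ss·Vd·(1−f)/f.
D = 2 × 62 × (1−f)/f ≈ 2 × 62 × 13.38166 ≈ 1659.33 mg.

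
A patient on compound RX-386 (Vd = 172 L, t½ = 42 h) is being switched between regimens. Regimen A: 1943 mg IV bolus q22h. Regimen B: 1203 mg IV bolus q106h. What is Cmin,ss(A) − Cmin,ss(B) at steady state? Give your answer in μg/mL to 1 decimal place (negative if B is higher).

24.3 μg/mL

Regimen A: f = (1/2)^(22/42) ≈ 0.6955; Cmin,ss = (1943/172)·f/(1−f) ≈ 25.802 μg/mL.
Regimen B: f = (1/2)^(106/42) ≈ 0.1739; Cmin,ss = (1203/172)·f/(1−f) ≈ 1.472 μg/mL.
Difference ≈ 25.802 − 1.472 ≈ 24.330 μg/mL.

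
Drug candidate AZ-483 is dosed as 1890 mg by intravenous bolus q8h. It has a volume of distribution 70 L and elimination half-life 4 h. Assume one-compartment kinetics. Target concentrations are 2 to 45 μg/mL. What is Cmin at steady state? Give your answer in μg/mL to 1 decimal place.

τ = 8 h = 2 half-lives, so f = (1/2)^2 = 0.25.
Accumulation ratio R = 1/(1 − f) = 1/0.75 = 4/3.
Single-dose peak C₀ = D/Vd = 1890/70 = 27 μg/mL.
Steady-state peak Cmax,ss = C₀·R = 27 × 4/3 ≈ 36.000 μg/mL.
Steady-state trough Cmin,ss = Cmax,ss·f ≈ 36.000 × 0.25 ≈ 9.000 μg/mL.
Trough 9.0 μg/mL vs MEC 2 μg/mL: adequate.

9.0 μg/mL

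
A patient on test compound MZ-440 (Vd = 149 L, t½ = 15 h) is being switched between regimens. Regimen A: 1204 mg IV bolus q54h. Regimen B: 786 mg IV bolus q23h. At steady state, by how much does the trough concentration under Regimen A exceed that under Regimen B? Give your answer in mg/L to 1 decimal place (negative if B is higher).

Regimen A: f = (1/2)^(54/15) ≈ 0.0825; Cmin,ss = (1204/149)·f/(1−f) ≈ 0.727 mg/L.
Regimen B: f = (1/2)^(23/15) ≈ 0.3455; Cmin,ss = (786/149)·f/(1−f) ≈ 2.785 mg/L.
Difference ≈ 0.727 − 2.785 ≈ -2.058 mg/L.

-2.1 mg/L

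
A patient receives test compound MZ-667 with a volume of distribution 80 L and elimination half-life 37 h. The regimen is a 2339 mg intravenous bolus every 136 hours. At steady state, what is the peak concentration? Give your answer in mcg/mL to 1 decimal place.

τ/t½ = 136/37 ≈ 3.6757, so fraction remaining f = (1/2)^(136/37) ≈ 0.0783.
Accumulation ratio R = 1/(1 − f) ≈ 1/0.9217 ≈ 1.0850.
Single-dose peak C₀ = D/Vd = 2339/80 ≈ 29.238 mcg/mL.
Steady-state peak Cmax,ss = C₀·R ≈ 29.238 × 1.0850 ≈ 31.723 mcg/mL.

31.7 mcg/mL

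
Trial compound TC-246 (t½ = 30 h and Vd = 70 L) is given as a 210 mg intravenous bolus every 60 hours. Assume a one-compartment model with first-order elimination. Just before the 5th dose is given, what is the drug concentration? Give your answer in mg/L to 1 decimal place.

f = (1/2)^(τ/t½) = (1/2)^(60/30) ≈ 0.2500.
C₀ = D/Vd = 210/70 ≈ 3.000 mg/L.
Before the 5th dose, 4 doses have been given. Superposition: Cmin = C₀·(f + f² + … + f^4).
≈ 3.000 × (0.2500 + 0.0625 + 0.0156 + 0.0039) ≈ 3.000 × 0.3320 ≈ 0.996 mg/L.

1.0 mg/L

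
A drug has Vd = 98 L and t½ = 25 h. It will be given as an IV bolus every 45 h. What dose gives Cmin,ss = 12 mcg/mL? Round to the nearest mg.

2919 mg

τ/t½ = 45/25 ≈ 1.8, so f = (1/2)^(45/25) ≈ 0.287175.
Cmin,ss = (D/Vd)·f/(1−f), so D = Cmin,ss·Vd·(1−f)/f.
D = 12 × 98 × (1−f)/f ≈ 12 × 98 × 2.48220 ≈ 2919.07 mg.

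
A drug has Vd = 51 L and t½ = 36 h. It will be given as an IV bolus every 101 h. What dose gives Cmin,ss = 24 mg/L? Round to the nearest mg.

τ/t½ = 101/36 ≈ 2.8056, so f = (1/2)^(101/36) ≈ 0.143035.
Cmin,ss = (D/Vd)·f/(1−f), so D = Cmin,ss·Vd·(1−f)/f.
D = 24 × 51 × (1−f)/f ≈ 24 × 51 × 5.99130 ≈ 7333.35 mg.

7333 mg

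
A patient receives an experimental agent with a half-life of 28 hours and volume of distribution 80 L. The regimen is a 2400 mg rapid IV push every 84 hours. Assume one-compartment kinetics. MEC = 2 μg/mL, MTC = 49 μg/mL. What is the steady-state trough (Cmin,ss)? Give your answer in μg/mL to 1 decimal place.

τ = 84 h = 3 half-lives, so f = (1/2)^3 = 0.125.
At steady state, R = 1/(1 − 0.125) = 8/7.
Single-dose peak C₀ = D/Vd = 2400/80 = 30 μg/mL.
Steady-state peak Cmax,ss = C₀·R = 30 × 8/7 ≈ 34.286 μg/mL.
Steady-state trough Cmin,ss = Cmax,ss·f ≈ 34.286 × 0.125 ≈ 4.286 μg/mL.
Trough 4.3 μg/mL vs MEC 2 μg/mL: adequate.

4.3 μg/mL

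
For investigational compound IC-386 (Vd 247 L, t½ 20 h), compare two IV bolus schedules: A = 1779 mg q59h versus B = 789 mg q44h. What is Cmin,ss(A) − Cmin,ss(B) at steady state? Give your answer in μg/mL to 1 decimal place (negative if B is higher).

0.2 μg/mL

Regimen A: f = (1/2)^(59/20) ≈ 0.1294; Cmin,ss = (1779/247)·f/(1−f) ≈ 1.071 μg/mL.
Regimen B: f = (1/2)^(44/20) ≈ 0.2176; Cmin,ss = (789/247)·f/(1−f) ≈ 0.888 μg/mL.
Difference ≈ 1.071 − 0.888 ≈ 0.183 μg/mL.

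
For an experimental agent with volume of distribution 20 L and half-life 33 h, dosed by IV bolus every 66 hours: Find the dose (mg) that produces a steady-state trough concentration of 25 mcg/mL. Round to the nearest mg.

τ/t½ = 66/33 ≈ 2, so f = (1/2)^(66/33) ≈ 0.250000.
Cmin,ss = (D/Vd)·f/(1−f), so D = Cmin,ss·Vd·(1−f)/f.
D = 25 × 20 × (1−f)/f ≈ 25 × 20 × 3.00000 ≈ 1500.00 mg.

1500 mg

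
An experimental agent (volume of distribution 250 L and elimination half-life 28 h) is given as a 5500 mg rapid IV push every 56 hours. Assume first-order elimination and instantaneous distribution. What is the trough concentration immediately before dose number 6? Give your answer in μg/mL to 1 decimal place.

f = (1/2)^(τ/t½) = (1/2)^(56/28) ≈ 0.2500.
C₀ = D/Vd = 5500/250 ≈ 22.000 μg/mL.
Before the 6th dose, 5 doses have been given. Superposition: Cmin = C₀·(f + f² + … + f^5).
≈ 22.000 × (0.2500 + 0.0625 + 0.0156 + 0.0039 + 0.0010) ≈ 22.000 × 0.3330 ≈ 7.326 μg/mL.

7.3 μg/mL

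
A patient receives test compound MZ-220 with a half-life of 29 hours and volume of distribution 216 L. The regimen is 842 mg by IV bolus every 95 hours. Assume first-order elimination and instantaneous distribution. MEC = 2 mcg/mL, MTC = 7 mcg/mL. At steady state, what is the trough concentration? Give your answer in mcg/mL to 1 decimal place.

0.4 mcg/mL

k = ln2/t½ = ln2/29 ≈ 0.023902 h⁻¹; fraction remaining f = e^(−kτ) = e^(−0.023902×95) ≈ 0.1032.
At steady state, accumulation factor R = 1/(1 − e^(−kτ)) ≈ 1.1151.
Each bolus raises the concentration by D/Vd = 842/216 ≈ 3.898 mcg/mL.
Steady-state peak Cmax,ss = C₀·R ≈ 3.898 × 1.1151 ≈ 4.347 mcg/mL.
Steady-state trough Cmin,ss = Cmax,ss·f ≈ 4.347 × 0.1032 ≈ 0.449 mcg/mL.
Trough 0.4 mcg/mL vs MEC 2 mcg/mL: subtherapeutic.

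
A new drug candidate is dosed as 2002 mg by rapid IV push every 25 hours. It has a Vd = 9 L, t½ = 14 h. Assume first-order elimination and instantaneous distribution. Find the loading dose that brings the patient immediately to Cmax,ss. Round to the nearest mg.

2820 mg

f = (1/2)^(25/14) ≈ 0.290032; accumulation ratio R = 1/(1−f) ≈ 1.40851.
Loading dose to hit Cmax,ss on first dose: D_load = D_maint·R ≈ 2002 × 1.40851 ≈ 2819.84 mg.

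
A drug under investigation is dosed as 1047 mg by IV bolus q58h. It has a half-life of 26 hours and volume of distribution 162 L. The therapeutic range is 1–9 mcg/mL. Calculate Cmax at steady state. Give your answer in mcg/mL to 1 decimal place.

τ/t½ = 58/26 ≈ 2.2308, so fraction remaining f = (1/2)^(58/26) ≈ 0.2130.
At steady state, accumulation factor R = 1/(1 − e^(−kτ)) ≈ 1.2706.
Each bolus raises the concentration by D/Vd = 1047/162 ≈ 6.463 mcg/mL.
Cmax,ss = C₀/(1 − f) ≈ 6.463/0.7870 ≈ 8.212 mcg/mL.
Peak 8.2 mcg/mL vs MTC 9 mcg/mL: below toxic threshold.

8.2 mcg/mL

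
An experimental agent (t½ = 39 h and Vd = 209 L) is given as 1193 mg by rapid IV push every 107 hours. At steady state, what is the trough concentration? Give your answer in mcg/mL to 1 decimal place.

1.0 mcg/mL

τ/t½ = 107/39 ≈ 2.7436, so fraction remaining f = (1/2)^(107/39) ≈ 0.1493.
Each bolus raises the concentration by D/Vd = 1193/209 ≈ 5.708 mcg/mL.
Steady-state trough Cmin,ss = C₀·f/(1−f) ≈ 5.708 × 0.1493/0.8507 ≈ 1.002 mcg/mL.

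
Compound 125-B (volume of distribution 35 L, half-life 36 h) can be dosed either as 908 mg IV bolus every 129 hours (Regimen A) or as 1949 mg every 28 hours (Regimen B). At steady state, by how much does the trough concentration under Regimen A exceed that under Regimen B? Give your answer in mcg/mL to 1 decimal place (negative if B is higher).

Regimen A: f = (1/2)^(129/36) ≈ 0.0834; Cmin,ss = (908/35)·f/(1−f) ≈ 2.360 mcg/mL.
Regimen B: f = (1/2)^(28/36) ≈ 0.5833; Cmin,ss = (1949/35)·f/(1−f) ≈ 77.949 mcg/mL.
Difference ≈ 2.360 − 77.949 ≈ -75.589 mcg/mL.

-75.6 mcg/mL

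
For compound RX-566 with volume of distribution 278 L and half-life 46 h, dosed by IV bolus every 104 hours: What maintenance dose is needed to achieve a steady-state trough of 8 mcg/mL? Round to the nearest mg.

8435 mg

τ/t½ = 104/46 ≈ 2.2609, so f = (1/2)^(104/46) ≈ 0.208646.
Cmin,ss = (D/Vd)·f/(1−f), so D = Cmin,ss·Vd·(1−f)/f.
D = 8 × 278 × (1−f)/f ≈ 8 × 278 × 3.79281 ≈ 8435.21 mg.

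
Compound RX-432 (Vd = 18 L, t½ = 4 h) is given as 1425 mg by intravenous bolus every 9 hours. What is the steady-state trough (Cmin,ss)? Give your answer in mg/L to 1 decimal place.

k = ln2/t½ = ln2/4 ≈ 0.173287 h⁻¹; fraction remaining f = e^(−kτ) = e^(−0.173287×9) ≈ 0.2102.
Accumulation ratio R = 1/(1 − f) ≈ 1/0.7898 ≈ 1.2661.
Each bolus raises the concentration by D/Vd = 1425/18 ≈ 79.167 mg/L.
Steady-state peak Cmax,ss = C₀·R ≈ 79.167 × 1.2661 ≈ 100.233 mg/L.
One interval later, Cmin,ss = Cmax,ss·e^(−kτ) ≈ 100.233 × 0.2102 ≈ 21.069 mg/L.

21.1 mg/L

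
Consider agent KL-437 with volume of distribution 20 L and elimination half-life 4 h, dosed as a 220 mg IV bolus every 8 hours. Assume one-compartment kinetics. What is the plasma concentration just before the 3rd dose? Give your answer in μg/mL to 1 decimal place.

f = (1/2)^(τ/t½) = (1/2)^(8/4) ≈ 0.2500.
C₀ = D/Vd = 220/20 ≈ 11.000 μg/mL.
Before the 3rd dose, 2 doses have been given. Superposition: Cmin = C₀·(f + f²).
≈ 11.000 × (0.2500 + 0.0625) ≈ 11.000 × 0.3125 ≈ 3.438 μg/mL.

3.4 μg/mL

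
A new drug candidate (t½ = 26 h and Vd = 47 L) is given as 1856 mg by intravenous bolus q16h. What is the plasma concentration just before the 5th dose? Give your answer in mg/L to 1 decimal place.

f = (1/2)^(τ/t½) = (1/2)^(16/26) ≈ 0.6528.
C₀ = D/Vd = 1856/47 ≈ 39.489 mg/L.
Before the 5th dose, 4 doses have been given. Superposition: Cmin = C₀·(f + f² + … + f^4).
≈ 39.489 × (0.6528 + 0.4261 + 0.2782 + 0.1816) ≈ 39.489 × 1.5387 ≈ 60.762 mg/L.

60.8 mg/L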